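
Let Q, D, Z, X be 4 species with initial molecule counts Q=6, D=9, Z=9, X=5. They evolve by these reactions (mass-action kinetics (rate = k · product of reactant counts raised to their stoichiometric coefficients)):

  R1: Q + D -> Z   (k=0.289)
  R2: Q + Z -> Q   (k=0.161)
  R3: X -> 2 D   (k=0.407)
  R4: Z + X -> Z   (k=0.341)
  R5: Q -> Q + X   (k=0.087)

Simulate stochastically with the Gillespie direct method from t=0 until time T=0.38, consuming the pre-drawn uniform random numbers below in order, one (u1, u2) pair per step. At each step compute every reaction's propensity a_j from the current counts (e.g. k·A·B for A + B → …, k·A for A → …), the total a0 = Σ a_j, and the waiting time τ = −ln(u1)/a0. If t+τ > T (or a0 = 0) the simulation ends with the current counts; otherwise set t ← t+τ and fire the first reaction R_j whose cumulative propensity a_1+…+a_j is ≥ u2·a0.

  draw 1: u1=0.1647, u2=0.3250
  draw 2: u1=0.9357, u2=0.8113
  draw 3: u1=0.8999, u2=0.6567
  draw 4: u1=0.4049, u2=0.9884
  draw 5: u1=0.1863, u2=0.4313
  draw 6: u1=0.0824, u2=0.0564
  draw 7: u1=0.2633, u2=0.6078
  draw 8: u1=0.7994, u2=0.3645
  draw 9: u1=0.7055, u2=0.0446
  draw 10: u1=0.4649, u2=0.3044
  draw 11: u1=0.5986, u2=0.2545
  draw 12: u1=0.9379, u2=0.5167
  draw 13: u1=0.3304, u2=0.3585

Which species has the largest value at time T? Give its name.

Dominant species at T: Z

t=0.000: Q=6 D=9 Z=9 X=5
Draw 1: a1=15.606, a2=8.694, a3=2.035, a4=15.345, a5=0.522, a0=42.202; τ=−ln(0.1647)/42.202=0.043 → t=0.043; u2·a0=0.3250·42.202=13.716 ≤ a1=15.606 → R1 fires; Q=5 D=8 Z=10 X=5
Draw 2: a1=11.560, a2=8.050, a3=2.035, a4=17.050, a5=0.435, a0=39.130; τ=−ln(0.9357)/39.130=0.002 → t=0.044; u2·a0=0.8113·39.130=31.746; a1+…+a3=21.645 < 31.746 ≤ a1+…+a4=38.695 → R4 fires; Q=5 D=8 Z=10 X=4
Draw 3: a1=11.560, a2=8.050, a3=1.628, a4=13.640, a5=0.435, a0=35.313; τ=−ln(0.8999)/35.313=0.003 → t=0.047; u2·a0=0.6567·35.313=23.190; a1+…+a3=21.238 < 23.190 ≤ a1+…+a4=34.878 → R4 fires; Q=5 D=8 Z=10 X=3
Draw 4: a1=11.560, a2=8.050, a3=1.221, a4=10.230, a5=0.435, a0=31.496; τ=−ln(0.4049)/31.496=0.029 → t=0.076; u2·a0=0.9884·31.496=31.131; a1+…+a4=31.061 < 31.131 ≤ a1+…+a5=31.496 → R5 fires; Q=5 D=8 Z=10 X=4
Draw 5: a1=11.560, a2=8.050, a3=1.628, a4=13.640, a5=0.435, a0=35.313; τ=−ln(0.1863)/35.313=0.048 → t=0.124; u2·a0=0.4313·35.313=15.230; a1=11.560 < 15.230 ≤ a1+a2=19.610 → R2 fires; Q=5 D=8 Z=9 X=4
Draw 6: a1=11.560, a2=7.245, a3=1.628, a4=12.276, a5=0.435, a0=33.144; τ=−ln(0.0824)/33.144=0.075 → t=0.199; u2·a0=0.0564·33.144=1.869 ≤ a1=11.560 → R1 fires; Q=4 D=7 Z=10 X=4
Draw 7: a1=8.092, a2=6.440, a3=1.628, a4=13.640, a5=0.348, a0=30.148; τ=−ln(0.2633)/30.148=0.044 → t=0.243; u2·a0=0.6078·30.148=18.324; a1+…+a3=16.160 < 18.324 ≤ a1+…+a4=29.800 → R4 fires; Q=4 D=7 Z=10 X=3
Draw 8: a1=8.092, a2=6.440, a3=1.221, a4=10.230, a5=0.348, a0=26.331; τ=−ln(0.7994)/26.331=0.009 → t=0.252; u2·a0=0.3645·26.331=9.598; a1=8.092 < 9.598 ≤ a1+a2=14.532 → R2 fires; Q=4 D=7 Z=9 X=3
Draw 9: a1=8.092, a2=5.796, a3=1.221, a4=9.207, a5=0.348, a0=24.664; τ=−ln(0.7055)/24.664=0.014 → t=0.266; u2·a0=0.0446·24.664=1.100 ≤ a1=8.092 → R1 fires; Q=3 D=6 Z=10 X=3
Draw 10: a1=5.202, a2=4.830, a3=1.221, a4=10.230, a5=0.261, a0=21.744; τ=−ln(0.4649)/21.744=0.035 → t=0.301; u2·a0=0.3044·21.744=6.619; a1=5.202 < 6.619 ≤ a1+a2=10.032 → R2 fires; Q=3 D=6 Z=9 X=3
Draw 11: a1=5.202, a2=4.347, a3=1.221, a4=9.207, a5=0.261, a0=20.238; τ=−ln(0.5986)/20.238=0.025 → t=0.327; u2·a0=0.2545·20.238=5.151 ≤ a1=5.202 → R1 fires; Q=2 D=5 Z=10 X=3
Draw 12: a1=2.890, a2=3.220, a3=1.221, a4=10.230, a5=0.174, a0=17.735; τ=−ln(0.9379)/17.735=0.004 → t=0.330; u2·a0=0.5167·17.735=9.164; a1+…+a3=7.331 < 9.164 ≤ a1+…+a4=17.561 → R4 fires; Q=2 D=5 Z=10 X=2
Draw 13: a1=2.890, a2=3.220, a3=0.814, a4=6.820, a5=0.174, a0=13.918; τ=−ln(0.3304)/13.918=0.080 → t=0.410 > T=0.38: stop.
At T=0.38: Q=2 D=5 Z=10 X=2; the largest is Z.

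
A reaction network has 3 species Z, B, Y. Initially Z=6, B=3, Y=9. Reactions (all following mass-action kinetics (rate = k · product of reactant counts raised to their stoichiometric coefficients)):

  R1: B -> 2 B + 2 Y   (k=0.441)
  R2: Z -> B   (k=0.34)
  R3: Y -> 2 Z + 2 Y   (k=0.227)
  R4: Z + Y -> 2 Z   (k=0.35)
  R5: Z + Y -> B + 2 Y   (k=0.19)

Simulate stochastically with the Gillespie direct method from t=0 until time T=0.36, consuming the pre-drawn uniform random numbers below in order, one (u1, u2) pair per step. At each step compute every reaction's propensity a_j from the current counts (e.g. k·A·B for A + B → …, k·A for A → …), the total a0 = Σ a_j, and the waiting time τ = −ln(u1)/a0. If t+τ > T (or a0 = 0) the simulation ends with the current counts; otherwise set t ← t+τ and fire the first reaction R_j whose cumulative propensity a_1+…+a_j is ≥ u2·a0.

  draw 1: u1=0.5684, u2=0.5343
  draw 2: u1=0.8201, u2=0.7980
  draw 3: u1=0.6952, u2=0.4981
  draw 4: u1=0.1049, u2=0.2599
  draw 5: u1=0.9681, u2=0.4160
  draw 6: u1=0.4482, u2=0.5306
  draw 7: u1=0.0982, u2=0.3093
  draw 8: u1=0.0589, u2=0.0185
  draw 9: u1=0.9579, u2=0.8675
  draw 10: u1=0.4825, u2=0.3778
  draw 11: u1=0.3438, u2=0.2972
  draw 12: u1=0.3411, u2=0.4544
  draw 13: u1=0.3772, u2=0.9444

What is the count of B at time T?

B at T = 6

t=0.000: Z=6 B=3 Y=9
Draw 1: a1=1.323, a2=2.040, a3=2.043, a4=18.900, a5=10.260, a0=34.566; τ=−ln(0.5684)/34.566=0.016 → t=0.016; u2·a0=0.5343·34.566=18.469; a1+…+a3=5.406 < 18.469 ≤ a1+…+a4=24.306 → R4 fires; Z=7 B=3 Y=8
Draw 2: a1=1.323, a2=2.380, a3=1.816, a4=19.600, a5=10.640, a0=35.759; τ=−ln(0.8201)/35.759=0.006 → t=0.022; u2·a0=0.7980·35.759=28.536; a1+…+a4=25.119 < 28.536 ≤ a1+…+a5=35.759 → R5 fires; Z=6 B=4 Y=9
Draw 3: a1=1.764, a2=2.040, a3=2.043, a4=18.900, a5=10.260, a0=35.007; τ=−ln(0.6952)/35.007=0.010 → t=0.032; u2·a0=0.4981·35.007=17.437; a1+…+a3=5.847 < 17.437 ≤ a1+…+a4=24.747 → R4 fires; Z=7 B=4 Y=8
Draw 4: a1=1.764, a2=2.380, a3=1.816, a4=19.600, a5=10.640, a0=36.200; τ=−ln(0.1049)/36.200=0.062 → t=0.095; u2·a0=0.2599·36.200=9.408; a1+…+a3=5.960 < 9.408 ≤ a1+…+a4=25.560 → R4 fires; Z=8 B=4 Y=7
Draw 5: a1=1.764, a2=2.720, a3=1.589, a4=19.600, a5=10.640, a0=36.313; τ=−ln(0.9681)/36.313=0.001 → t=0.095; u2·a0=0.4160·36.313=15.106; a1+…+a3=6.073 < 15.106 ≤ a1+…+a4=25.673 → R4 fires; Z=9 B=4 Y=6
Draw 6: a1=1.764, a2=3.060, a3=1.362, a4=18.900, a5=10.260, a0=35.346; τ=−ln(0.4482)/35.346=0.023 → t=0.118; u2·a0=0.5306·35.346=18.755; a1+…+a3=6.186 < 18.755 ≤ a1+…+a4=25.086 → R4 fires; Z=10 B=4 Y=5
Draw 7: a1=1.764, a2=3.400, a3=1.135, a4=17.500, a5=9.500, a0=33.299; τ=−ln(0.0982)/33.299=0.070 → t=0.188; u2·a0=0.3093·33.299=10.299; a1+…+a3=6.299 < 10.299 ≤ a1+…+a4=23.799 → R4 fires; Z=11 B=4 Y=4
Draw 8: a1=1.764, a2=3.740, a3=0.908, a4=15.400, a5=8.360, a0=30.172; τ=−ln(0.0589)/30.172=0.094 → t=0.282; u2·a0=0.0185·30.172=0.558 ≤ a1=1.764 → R1 fires; Z=11 B=5 Y=6
Draw 9: a1=2.205, a2=3.740, a3=1.362, a4=23.100, a5=12.540, a0=42.947; τ=−ln(0.9579)/42.947=0.001 → t=0.283; u2·a0=0.8675·42.947=37.257; a1+…+a4=30.407 < 37.257 ≤ a1+…+a5=42.947 → R5 fires; Z=10 B=6 Y=7
Draw 10: a1=2.646, a2=3.400, a3=1.589, a4=24.500, a5=13.300, a0=45.435; τ=−ln(0.4825)/45.435=0.016 → t=0.299; u2·a0=0.3778·45.435=17.165; a1+…+a3=7.635 < 17.165 ≤ a1+…+a4=32.135 → R4 fires; Z=11 B=6 Y=6
Draw 11: a1=2.646, a2=3.740, a3=1.362, a4=23.100, a5=12.540, a0=43.388; τ=−ln(0.3438)/43.388=0.025 → t=0.323; u2·a0=0.2972·43.388=12.895; a1+…+a3=7.748 < 12.895 ≤ a1+…+a4=30.848 → R4 fires; Z=12 B=6 Y=5
Draw 12: a1=2.646, a2=4.080, a3=1.135, a4=21.000, a5=11.400, a0=40.261; τ=−ln(0.3411)/40.261=0.027 → t=0.350; u2·a0=0.4544·40.261=18.295; a1+…+a3=7.861 < 18.295 ≤ a1+…+a4=28.861 → R4 fires; Z=13 B=6 Y=4
Draw 13: a1=2.646, a2=4.420, a3=0.908, a4=18.200, a5=9.880, a0=36.054; τ=−ln(0.3772)/36.054=0.027 → t=0.377 > T=0.36: stop.
Read off B at T=0.36: 6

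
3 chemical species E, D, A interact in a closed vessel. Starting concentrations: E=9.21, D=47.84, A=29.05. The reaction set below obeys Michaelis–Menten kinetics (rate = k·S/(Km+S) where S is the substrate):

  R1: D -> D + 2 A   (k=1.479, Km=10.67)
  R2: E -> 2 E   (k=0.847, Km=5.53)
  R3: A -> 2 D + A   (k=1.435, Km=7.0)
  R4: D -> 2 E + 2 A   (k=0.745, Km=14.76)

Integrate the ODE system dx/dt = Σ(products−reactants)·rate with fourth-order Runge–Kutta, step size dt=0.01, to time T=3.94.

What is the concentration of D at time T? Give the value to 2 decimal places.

RK4 with dt=0.01: 394 steps to T=3.94. Trajectory (selected grid times):
t=0.00: E=9.21 D=47.84 A=29.05
t=0.44: E=9.95 D=48.61 A=30.62
t=0.88: E=10.69 D=49.39 A=32.19
t=1.31: E=11.43 D=50.16 A=33.73
t=1.75: E=12.19 D=50.96 A=35.31
t=2.19: E=12.96 D=51.76 A=36.90
t=2.63: E=13.74 D=52.57 A=38.49
t=3.06: E=14.50 D=53.37 A=40.05
t=3.50: E=15.28 D=54.19 A=41.65
t=3.94: E=16.08 D=55.02 A=43.26
Read off D at T=3.94: 55.02

D at T = 55.02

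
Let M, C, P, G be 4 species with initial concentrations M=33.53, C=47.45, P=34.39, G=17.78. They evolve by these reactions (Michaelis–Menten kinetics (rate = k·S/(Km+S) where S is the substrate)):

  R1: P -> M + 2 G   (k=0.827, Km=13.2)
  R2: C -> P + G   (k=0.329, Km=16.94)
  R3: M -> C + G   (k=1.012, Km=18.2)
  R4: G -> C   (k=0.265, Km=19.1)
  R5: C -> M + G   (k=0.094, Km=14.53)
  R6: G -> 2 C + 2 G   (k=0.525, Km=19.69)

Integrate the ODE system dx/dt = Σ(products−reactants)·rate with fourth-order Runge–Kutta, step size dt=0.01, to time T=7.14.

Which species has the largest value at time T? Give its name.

Dominant species at T: C

RK4 with dt=0.01: 714 steps to T=7.14. Trajectory (selected grid times):
t=0.00: M=33.53 C=47.45 P=34.39 G=17.78
t=0.79: M=33.54 C=48.23 P=34.11 G=19.59
t=1.59: M=33.55 C=49.04 P=33.83 G=21.42
t=2.38: M=33.56 C=49.86 P=33.55 G=23.24
t=3.17: M=33.57 C=50.70 P=33.28 G=25.06
t=3.97: M=33.57 C=51.57 P=33.00 G=26.90
t=4.76: M=33.58 C=52.44 P=32.73 G=28.73
t=5.55: M=33.58 C=53.33 P=32.47 G=30.55
t=6.35: M=33.59 C=54.24 P=32.20 G=32.40
t=7.14: M=33.59 C=55.16 P=31.93 G=34.23
At T=7.14: M=33.59 C=55.16 P=31.93 G=34.23; the largest is C.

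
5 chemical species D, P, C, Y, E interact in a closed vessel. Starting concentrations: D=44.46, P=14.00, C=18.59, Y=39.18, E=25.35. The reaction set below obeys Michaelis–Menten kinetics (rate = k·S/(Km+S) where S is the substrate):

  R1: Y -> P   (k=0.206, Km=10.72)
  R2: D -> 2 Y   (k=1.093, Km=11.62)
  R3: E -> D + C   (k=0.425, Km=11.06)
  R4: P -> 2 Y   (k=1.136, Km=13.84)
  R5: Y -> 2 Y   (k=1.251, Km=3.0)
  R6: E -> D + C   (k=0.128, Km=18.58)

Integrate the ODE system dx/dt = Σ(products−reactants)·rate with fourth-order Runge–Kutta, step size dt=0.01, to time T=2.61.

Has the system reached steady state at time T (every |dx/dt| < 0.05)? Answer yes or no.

Steady state at T: no

RK4 with dt=0.01: 261 steps to T=2.61. Trajectory (selected grid times):
t=0.00: D=44.46 P=14.00 C=18.59 Y=39.18 E=25.35
t=0.29: D=44.32 P=13.88 C=18.70 Y=40.30 E=25.24
t=0.58: D=44.17 P=13.76 C=18.80 Y=41.43 E=25.14
t=0.87: D=44.03 P=13.65 C=18.91 Y=42.55 E=25.03
t=1.16: D=43.88 P=13.53 C=19.02 Y=43.67 E=24.92
t=1.45: D=43.74 P=13.42 C=19.12 Y=44.78 E=24.82
t=1.74: D=43.60 P=13.30 C=19.23 Y=45.90 E=24.71
t=2.03: D=43.45 P=13.19 C=19.34 Y=47.01 E=24.60
t=2.32: D=43.31 P=13.08 C=19.44 Y=48.13 E=24.50
t=2.61: D=43.16 P=12.97 C=19.55 Y=49.24 E=24.39
Rates at T: R1=0.1692, R2=0.8612, R3=0.2924, R4=0.5496, R5=1.1792, R6=0.0727
dx/dt at T (Σ net stoichiometry × rate): D=-0.4961, P=-0.3804, C=+0.3651, Y=+3.8315, E=-0.3651
Largest |dx/dt| is |+3.8315| (Y) ≥ 0.05 → not steady.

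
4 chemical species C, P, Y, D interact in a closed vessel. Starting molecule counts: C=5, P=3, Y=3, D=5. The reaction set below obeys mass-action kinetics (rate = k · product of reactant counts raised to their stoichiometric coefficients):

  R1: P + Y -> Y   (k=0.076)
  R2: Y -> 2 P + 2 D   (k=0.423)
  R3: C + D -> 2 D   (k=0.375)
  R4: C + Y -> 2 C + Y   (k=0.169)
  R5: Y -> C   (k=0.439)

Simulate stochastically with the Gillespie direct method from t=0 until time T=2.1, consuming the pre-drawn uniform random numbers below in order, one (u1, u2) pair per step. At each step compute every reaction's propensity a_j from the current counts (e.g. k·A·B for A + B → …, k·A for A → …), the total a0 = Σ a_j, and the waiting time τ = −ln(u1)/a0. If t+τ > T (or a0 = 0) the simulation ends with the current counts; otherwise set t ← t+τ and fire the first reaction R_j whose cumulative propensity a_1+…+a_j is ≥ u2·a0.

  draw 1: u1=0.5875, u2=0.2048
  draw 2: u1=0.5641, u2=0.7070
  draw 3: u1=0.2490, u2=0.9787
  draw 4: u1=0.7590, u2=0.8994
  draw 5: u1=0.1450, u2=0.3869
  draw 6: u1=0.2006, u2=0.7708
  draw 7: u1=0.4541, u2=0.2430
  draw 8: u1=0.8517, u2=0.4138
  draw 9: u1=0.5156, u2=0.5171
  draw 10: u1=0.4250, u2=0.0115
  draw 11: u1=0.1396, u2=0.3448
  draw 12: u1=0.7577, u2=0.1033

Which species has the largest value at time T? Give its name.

t=0.000: C=5 P=3 Y=3 D=5
Draw 1: a1=0.684, a2=1.269, a3=9.375, a4=2.535, a5=1.317, a0=15.180; τ=−ln(0.5875)/15.180=0.035 → t=0.035; u2·a0=0.2048·15.180=3.109; a1+a2=1.953 < 3.109 ≤ a1+…+a3=11.328 → R3 fires; C=4 P=3 Y=3 D=6
Draw 2: a1=0.684, a2=1.269, a3=9.000, a4=2.028, a5=1.317, a0=14.298; τ=−ln(0.5641)/14.298=0.040 → t=0.075; u2·a0=0.7070·14.298=10.109; a1+a2=1.953 < 10.109 ≤ a1+…+a3=10.953 → R3 fires; C=3 P=3 Y=3 D=7
Draw 3: a1=0.684, a2=1.269, a3=7.875, a4=1.521, a5=1.317, a0=12.666; τ=−ln(0.2490)/12.666=0.110 → t=0.185; u2·a0=0.9787·12.666=12.396; a1+…+a4=11.349 < 12.396 ≤ a1+…+a5=12.666 → R5 fires; C=4 P=3 Y=2 D=7
Draw 4: a1=0.456, a2=0.846, a3=10.500, a4=1.352, a5=0.878, a0=14.032; τ=−ln(0.7590)/14.032=0.020 → t=0.204; u2·a0=0.8994·14.032=12.620; a1+…+a3=11.802 < 12.620 ≤ a1+…+a4=13.154 → R4 fires; C=5 P=3 Y=2 D=7
Draw 5: a1=0.456, a2=0.846, a3=13.125, a4=1.690, a5=0.878, a0=16.995; τ=−ln(0.1450)/16.995=0.114 → t=0.318; u2·a0=0.3869·16.995=6.575; a1+a2=1.302 < 6.575 ≤ a1+…+a3=14.427 → R3 fires; C=4 P=3 Y=2 D=8
Draw 6: a1=0.456, a2=0.846, a3=12.000, a4=1.352, a5=0.878, a0=15.532; τ=−ln(0.2006)/15.532=0.103 → t=0.422; u2·a0=0.7708·15.532=11.972; a1+a2=1.302 < 11.972 ≤ a1+…+a3=13.302 → R3 fires; C=3 P=3 Y=2 D=9
Draw 7: a1=0.456, a2=0.846, a3=10.125, a4=1.014, a5=0.878, a0=13.319; τ=−ln(0.4541)/13.319=0.059 → t=0.481; u2·a0=0.2430·13.319=3.237; a1+a2=1.302 < 3.237 ≤ a1+…+a3=11.427 → R3 fires; C=2 P=3 Y=2 D=10
Draw 8: a1=0.456, a2=0.846, a3=7.500, a4=0.676, a5=0.878, a0=10.356; τ=−ln(0.8517)/10.356=0.016 → t=0.496; u2·a0=0.4138·10.356=4.285; a1+a2=1.302 < 4.285 ≤ a1+…+a3=8.802 → R3 fires; C=1 P=3 Y=2 D=11
Draw 9: a1=0.456, a2=0.846, a3=4.125, a4=0.338, a5=0.878, a0=6.643; τ=−ln(0.5156)/6.643=0.100 → t=0.596; u2·a0=0.5171·6.643=3.435; a1+a2=1.302 < 3.435 ≤ a1+…+a3=5.427 → R3 fires; C=0 P=3 Y=2 D=12
Draw 10: a1=0.456, a2=0.846, a3=0.000, a4=0.000, a5=0.878, a0=2.180; τ=−ln(0.4250)/2.180=0.393 → t=0.989; u2·a0=0.0115·2.180=0.025 ≤ a1=0.456 → R1 fires; C=0 P=2 Y=2 D=12
Draw 11: a1=0.304, a2=0.846, a3=0.000, a4=0.000, a5=0.878, a0=2.028; τ=−ln(0.1396)/2.028=0.971 → t=1.959; u2·a0=0.3448·2.028=0.699; a1=0.304 < 0.699 ≤ a1+a2=1.150 → R2 fires; C=0 P=4 Y=1 D=14
Draw 12: a1=0.304, a2=0.423, a3=0.000, a4=0.000, a5=0.439, a0=1.166; τ=−ln(0.7577)/1.166=0.238 → t=2.197 > T=2.1: stop.
At T=2.1: C=0 P=4 Y=1 D=14; the largest is D.

Dominant species at T: D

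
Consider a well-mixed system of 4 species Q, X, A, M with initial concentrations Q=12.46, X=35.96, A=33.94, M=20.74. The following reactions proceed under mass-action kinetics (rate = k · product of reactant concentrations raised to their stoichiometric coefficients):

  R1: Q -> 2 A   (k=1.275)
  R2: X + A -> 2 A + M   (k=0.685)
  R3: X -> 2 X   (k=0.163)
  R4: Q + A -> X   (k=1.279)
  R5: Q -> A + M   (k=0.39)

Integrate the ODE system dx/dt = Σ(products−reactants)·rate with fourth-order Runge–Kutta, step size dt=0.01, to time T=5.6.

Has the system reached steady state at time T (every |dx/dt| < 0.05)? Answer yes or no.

Steady state at T: yes

RK4 with dt=0.01: 560 steps to T=5.6. Trajectory (selected grid times):
t=0.00: Q=12.46 X=35.96 A=33.94 M=20.74
t=0.62: Q=0.00 X=0.00 A=70.81 M=69.11
t=1.24: Q=0.00 X=0.00 A=70.81 M=69.11
t=1.87: Q=0.00 X=0.00 A=70.81 M=69.11
t=2.49: Q=0.00 X=0.00 A=70.81 M=69.11
t=3.11: Q=0.00 X=0.00 A=70.81 M=69.11
t=3.73: Q=0.00 X=0.00 A=70.81 M=69.11
t=4.36: Q=0.00 X=0.00 A=70.81 M=69.11
t=4.98: Q=0.00 X=0.00 A=70.81 M=69.11
t=5.60: Q=0.00 X=0.00 A=70.81 M=69.11
Rates at T: R1=0.0000, R2=0.0000, R3=0.0000, R4=0.0000, R5=0.0000
dx/dt at T (Σ net stoichiometry × rate): Q=-0.0000, X=-0.0000, A=+0.0000, M=+0.0000
Largest |dx/dt| is |+0.0000| (A) < 0.05 → steady.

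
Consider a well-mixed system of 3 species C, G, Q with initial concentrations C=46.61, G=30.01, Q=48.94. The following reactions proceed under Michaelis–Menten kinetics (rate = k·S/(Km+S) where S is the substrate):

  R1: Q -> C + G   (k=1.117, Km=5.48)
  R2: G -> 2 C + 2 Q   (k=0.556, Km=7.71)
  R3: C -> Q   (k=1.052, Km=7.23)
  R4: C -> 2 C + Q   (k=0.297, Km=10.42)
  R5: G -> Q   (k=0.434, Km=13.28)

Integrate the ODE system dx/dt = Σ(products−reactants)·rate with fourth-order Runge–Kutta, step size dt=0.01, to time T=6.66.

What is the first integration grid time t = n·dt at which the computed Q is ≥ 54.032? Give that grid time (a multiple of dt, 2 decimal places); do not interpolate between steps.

Threshold first reached at t = 3.80

RK4 with dt=0.01: 666 steps to T=6.66. Trajectory (selected grid times):
t=0.00: C=46.61 G=30.01 Q=48.94
t=0.74: C=47.51 G=30.20 Q=49.93
t=1.48: C=48.42 G=30.40 Q=50.92
t=2.22: C=49.33 G=30.59 Q=51.91
t=2.96: C=50.23 G=30.79 Q=52.91
t=3.70: C=51.14 G=30.98 Q=53.90
t=3.79: C=51.25 G=31.01 Q=54.03
t=3.80: C=51.27 G=31.01 Q=54.04
t=4.44: C=52.05 G=31.18 Q=54.90
t=5.18: C=52.97 G=31.38 Q=55.90
t=5.92: C=53.88 G=31.57 Q=56.91
t=6.66: C=54.79 G=31.77 Q=57.91
Q(3.79)=54.026 < 54.032 but Q(3.80)=54.039 ≥ 54.032, so the first grid time is t=3.80.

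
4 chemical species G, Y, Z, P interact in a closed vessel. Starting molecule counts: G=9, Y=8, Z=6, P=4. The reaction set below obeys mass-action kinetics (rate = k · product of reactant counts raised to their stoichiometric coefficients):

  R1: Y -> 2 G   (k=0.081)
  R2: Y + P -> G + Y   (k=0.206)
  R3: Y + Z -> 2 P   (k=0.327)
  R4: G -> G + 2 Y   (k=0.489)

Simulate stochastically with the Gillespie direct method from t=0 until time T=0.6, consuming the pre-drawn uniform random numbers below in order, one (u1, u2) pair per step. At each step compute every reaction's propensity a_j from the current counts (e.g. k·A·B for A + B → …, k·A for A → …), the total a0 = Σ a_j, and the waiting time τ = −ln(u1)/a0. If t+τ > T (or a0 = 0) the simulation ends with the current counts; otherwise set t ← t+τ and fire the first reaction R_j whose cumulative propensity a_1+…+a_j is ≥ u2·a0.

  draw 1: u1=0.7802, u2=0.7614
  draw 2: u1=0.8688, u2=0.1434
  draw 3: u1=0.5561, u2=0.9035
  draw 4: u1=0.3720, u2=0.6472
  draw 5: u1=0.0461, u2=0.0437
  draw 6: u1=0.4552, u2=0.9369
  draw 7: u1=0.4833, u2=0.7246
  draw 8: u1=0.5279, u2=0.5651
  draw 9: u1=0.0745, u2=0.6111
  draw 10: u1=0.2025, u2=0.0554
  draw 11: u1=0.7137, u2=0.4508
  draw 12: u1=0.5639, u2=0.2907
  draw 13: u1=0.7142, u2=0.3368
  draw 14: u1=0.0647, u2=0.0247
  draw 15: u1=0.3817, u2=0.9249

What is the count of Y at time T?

Y at T = 7

t=0.000: G=9 Y=8 Z=6 P=4
Draw 1: a1=0.648, a2=6.592, a3=15.696, a4=4.401, a0=27.337; τ=−ln(0.7802)/27.337=0.009 → t=0.009; u2·a0=0.7614·27.337=20.814; a1+a2=7.240 < 20.814 ≤ a1+…+a3=22.936 → R3 fires; G=9 Y=7 Z=5 P=6
Draw 2: a1=0.567, a2=8.652, a3=11.445, a4=4.401, a0=25.065; τ=−ln(0.8688)/25.065=0.006 → t=0.015; u2·a0=0.1434·25.065=3.594; a1=0.567 < 3.594 ≤ a1+a2=9.219 → R2 fires; G=10 Y=7 Z=5 P=5
Draw 3: a1=0.567, a2=7.210, a3=11.445, a4=4.890, a0=24.112; τ=−ln(0.5561)/24.112=0.024 → t=0.039; u2·a0=0.9035·24.112=21.785; a1+…+a3=19.222 < 21.785 ≤ a1+…+a4=24.112 → R4 fires; G=10 Y=9 Z=5 P=5
Draw 4: a1=0.729, a2=9.270, a3=14.715, a4=4.890, a0=29.604; τ=−ln(0.3720)/29.604=0.033 → t=0.072; u2·a0=0.6472·29.604=19.160; a1+a2=9.999 < 19.160 ≤ a1+…+a3=24.714 → R3 fires; G=10 Y=8 Z=4 P=7
Draw 5: a1=0.648, a2=11.536, a3=10.464, a4=4.890, a0=27.538; τ=−ln(0.0461)/27.538=0.112 → t=0.184; u2·a0=0.0437·27.538=1.203; a1=0.648 < 1.203 ≤ a1+a2=12.184 → R2 fires; G=11 Y=8 Z=4 P=6
Draw 6: a1=0.648, a2=9.888, a3=10.464, a4=5.379, a0=26.379; τ=−ln(0.4552)/26.379=0.030 → t=0.214; u2·a0=0.9369·26.379=24.714; a1+…+a3=21.000 < 24.714 ≤ a1+…+a4=26.379 → R4 fires; G=11 Y=10 Z=4 P=6
Draw 7: a1=0.810, a2=12.360, a3=13.080, a4=5.379, a0=31.629; τ=−ln(0.4833)/31.629=0.023 → t=0.237; u2·a0=0.7246·31.629=22.918; a1+a2=13.170 < 22.918 ≤ a1+…+a3=26.250 → R3 fires; G=11 Y=9 Z=3 P=8
Draw 8: a1=0.729, a2=14.832, a3=8.829, a4=5.379, a0=29.769; τ=−ln(0.5279)/29.769=0.021 → t=0.258; u2·a0=0.5651·29.769=16.822; a1+a2=15.561 < 16.822 ≤ a1+…+a3=24.390 → R3 fires; G=11 Y=8 Z=2 P=10
Draw 9: a1=0.648, a2=16.480, a3=5.232, a4=5.379, a0=27.739; τ=−ln(0.0745)/27.739=0.094 → t=0.352; u2·a0=0.6111·27.739=16.951; a1=0.648 < 16.951 ≤ a1+a2=17.128 → R2 fires; G=12 Y=8 Z=2 P=9
Draw 10: a1=0.648, a2=14.832, a3=5.232, a4=5.868, a0=26.580; τ=−ln(0.2025)/26.580=0.060 → t=0.412; u2·a0=0.0554·26.580=1.473; a1=0.648 < 1.473 ≤ a1+a2=15.480 → R2 fires; G=13 Y=8 Z=2 P=8
Draw 11: a1=0.648, a2=13.184, a3=5.232, a4=6.357, a0=25.421; τ=−ln(0.7137)/25.421=0.013 → t=0.425; u2·a0=0.4508·25.421=11.460; a1=0.648 < 11.460 ≤ a1+a2=13.832 → R2 fires; G=14 Y=8 Z=2 P=7
Draw 12: a1=0.648, a2=11.536, a3=5.232, a4=6.846, a0=24.262; τ=−ln(0.5639)/24.262=0.024 → t=0.449; u2·a0=0.2907·24.262=7.053; a1=0.648 < 7.053 ≤ a1+a2=12.184 → R2 fires; G=15 Y=8 Z=2 P=6
Draw 13: a1=0.648, a2=9.888, a3=5.232, a4=7.335, a0=23.103; τ=−ln(0.7142)/23.103=0.015 → t=0.464; u2·a0=0.3368·23.103=7.781; a1=0.648 < 7.781 ≤ a1+a2=10.536 → R2 fires; G=16 Y=8 Z=2 P=5
Draw 14: a1=0.648, a2=8.240, a3=5.232, a4=7.824, a0=21.944; τ=−ln(0.0647)/21.944=0.125 → t=0.588; u2·a0=0.0247·21.944=0.542 ≤ a1=0.648 → R1 fires; G=18 Y=7 Z=2 P=5
Draw 15: a1=0.567, a2=7.210, a3=4.578, a4=8.802, a0=21.157; τ=−ln(0.3817)/21.157=0.046 → t=0.634 > T=0.6: stop.
Read off Y at T=0.6: 7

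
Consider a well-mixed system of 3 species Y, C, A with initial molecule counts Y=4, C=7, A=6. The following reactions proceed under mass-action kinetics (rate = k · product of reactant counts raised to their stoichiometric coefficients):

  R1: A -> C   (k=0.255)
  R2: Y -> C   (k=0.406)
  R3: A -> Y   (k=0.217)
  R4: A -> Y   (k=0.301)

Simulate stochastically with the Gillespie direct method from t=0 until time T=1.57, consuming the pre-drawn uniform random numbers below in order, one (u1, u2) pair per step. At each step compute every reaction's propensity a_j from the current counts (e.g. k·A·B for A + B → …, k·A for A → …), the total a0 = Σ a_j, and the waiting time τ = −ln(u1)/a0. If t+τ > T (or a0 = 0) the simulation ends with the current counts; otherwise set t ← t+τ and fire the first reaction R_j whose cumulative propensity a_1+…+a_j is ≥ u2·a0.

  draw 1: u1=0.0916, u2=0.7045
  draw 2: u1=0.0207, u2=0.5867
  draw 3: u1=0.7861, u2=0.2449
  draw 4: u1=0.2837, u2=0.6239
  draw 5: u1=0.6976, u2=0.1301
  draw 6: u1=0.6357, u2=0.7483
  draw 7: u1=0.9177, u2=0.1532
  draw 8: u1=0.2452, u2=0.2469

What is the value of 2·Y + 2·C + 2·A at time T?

Value at T = 34

Check how each reaction changes W = 2·Y + 2·C + 2·A (weight of products minus weight of reactants):
R1: A -> C: (2·1) − (2·1) = 2 − 2 = 0
R2: Y -> C: (2·1) − (2·1) = 2 − 2 = 0
R3: A -> Y: (2·1) − (2·1) = 2 − 2 = 0
R4: A -> Y: (2·1) − (2·1) = 2 − 2 = 0
Every reaction leaves W unchanged, so W is conserved and no simulation is needed: W(T) = W(0) = 2·4 + 2·7 + 2·6 = 34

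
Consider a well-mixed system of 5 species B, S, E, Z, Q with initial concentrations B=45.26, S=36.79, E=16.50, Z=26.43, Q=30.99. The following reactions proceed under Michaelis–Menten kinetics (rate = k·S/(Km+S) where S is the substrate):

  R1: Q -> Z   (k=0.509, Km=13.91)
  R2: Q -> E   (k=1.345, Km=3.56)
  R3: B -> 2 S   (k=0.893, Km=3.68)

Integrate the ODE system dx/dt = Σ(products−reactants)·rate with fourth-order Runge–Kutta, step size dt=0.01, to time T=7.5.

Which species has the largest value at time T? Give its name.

RK4 with dt=0.01: 750 steps to T=7.5. Trajectory (selected grid times):
t=0.00: B=45.26 S=36.79 E=16.50 Z=26.43 Q=30.99
t=0.83: B=44.57 S=38.16 E=17.50 Z=26.72 Q=29.70
t=1.67: B=43.88 S=39.55 E=18.51 Z=27.01 Q=28.41
t=2.50: B=43.20 S=40.91 E=19.50 Z=27.29 Q=27.13
t=3.33: B=42.52 S=42.28 E=20.48 Z=27.57 Q=25.87
t=4.17: B=41.83 S=43.66 E=21.47 Z=27.84 Q=24.61
t=5.00: B=41.15 S=45.02 E=22.44 Z=28.11 Q=23.37
t=5.83: B=40.47 S=46.38 E=23.41 Z=28.37 Q=22.14
t=6.67: B=39.78 S=47.75 E=24.38 Z=28.63 Q=20.91
t=7.50: B=39.10 S=49.11 E=25.33 Z=28.88 Q=19.71
At T=7.5: B=39.10 S=49.11 E=25.33 Z=28.88 Q=19.71; the largest is S.

Dominant species at T: S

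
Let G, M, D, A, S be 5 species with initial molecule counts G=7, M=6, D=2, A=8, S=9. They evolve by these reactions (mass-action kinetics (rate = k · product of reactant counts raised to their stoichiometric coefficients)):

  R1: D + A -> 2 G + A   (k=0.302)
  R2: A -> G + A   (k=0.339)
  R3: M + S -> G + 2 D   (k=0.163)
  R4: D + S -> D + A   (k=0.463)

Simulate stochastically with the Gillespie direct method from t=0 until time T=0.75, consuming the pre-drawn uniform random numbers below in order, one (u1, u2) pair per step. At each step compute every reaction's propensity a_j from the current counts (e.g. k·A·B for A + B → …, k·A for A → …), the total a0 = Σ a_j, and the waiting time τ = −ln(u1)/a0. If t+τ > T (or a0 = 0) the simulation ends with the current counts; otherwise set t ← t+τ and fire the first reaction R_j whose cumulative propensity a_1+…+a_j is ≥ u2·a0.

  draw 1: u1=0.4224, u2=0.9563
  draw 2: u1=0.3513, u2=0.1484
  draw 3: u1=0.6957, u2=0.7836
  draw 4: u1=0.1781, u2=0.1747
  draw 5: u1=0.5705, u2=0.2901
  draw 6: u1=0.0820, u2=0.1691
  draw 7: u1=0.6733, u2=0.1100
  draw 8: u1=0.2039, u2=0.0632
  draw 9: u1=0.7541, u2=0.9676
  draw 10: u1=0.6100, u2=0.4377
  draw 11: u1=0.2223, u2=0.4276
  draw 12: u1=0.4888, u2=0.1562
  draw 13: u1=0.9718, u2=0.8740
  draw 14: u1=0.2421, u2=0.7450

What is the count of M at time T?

M at T = 4

t=0.000: G=7 M=6 D=2 A=8 S=9
Draw 1: a1=4.832, a2=2.712, a3=8.802, a4=8.334, a0=24.680; τ=−ln(0.4224)/24.680=0.035 → t=0.035; u2·a0=0.9563·24.680=23.601; a1+…+a3=16.346 < 23.601 ≤ a1+…+a4=24.680 → R4 fires; G=7 M=6 D=2 A=9 S=8
Draw 2: a1=5.436, a2=3.051, a3=7.824, a4=7.408, a0=23.719; τ=−ln(0.3513)/23.719=0.044 → t=0.079; u2·a0=0.1484·23.719=3.520 ≤ a1=5.436 → R1 fires; G=9 M=6 D=1 A=9 S=8
Draw 3: a1=2.718, a2=3.051, a3=7.824, a4=3.704, a0=17.297; τ=−ln(0.6957)/17.297=0.021 → t=0.100; u2·a0=0.7836·17.297=13.554; a1+a2=5.769 < 13.554 ≤ a1+…+a3=13.593 → R3 fires; G=10 M=5 D=3 A=9 S=7
Draw 4: a1=8.154, a2=3.051, a3=5.705, a4=9.723, a0=26.633; τ=−ln(0.1781)/26.633=0.065 → t=0.165; u2·a0=0.1747·26.633=4.653 ≤ a1=8.154 → R1 fires; G=12 M=5 D=2 A=9 S=7
Draw 5: a1=5.436, a2=3.051, a3=5.705, a4=6.482, a0=20.674; τ=−ln(0.5705)/20.674=0.027 → t=0.192; u2·a0=0.2901·20.674=5.998; a1=5.436 < 5.998 ≤ a1+a2=8.487 → R2 fires; G=13 M=5 D=2 A=9 S=7
Draw 6: a1=5.436, a2=3.051, a3=5.705, a4=6.482, a0=20.674; τ=−ln(0.0820)/20.674=0.121 → t=0.313; u2·a0=0.1691·20.674=3.496 ≤ a1=5.436 → R1 fires; G=15 M=5 D=1 A=9 S=7
Draw 7: a1=2.718, a2=3.051, a3=5.705, a4=3.241, a0=14.715; τ=−ln(0.6733)/14.715=0.027 → t=0.340; u2·a0=0.1100·14.715=1.619 ≤ a1=2.718 → R1 fires; G=17 M=5 D=0 A=9 S=7
Draw 8: a1=0.000, a2=3.051, a3=5.705, a4=0.000, a0=8.756; τ=−ln(0.2039)/8.756=0.182 → t=0.521; u2·a0=0.0632·8.756=0.553; a1=0.000 < 0.553 ≤ a1+a2=3.051 → R2 fires; G=18 M=5 D=0 A=9 S=7
Draw 9: a1=0.000, a2=3.051, a3=5.705, a4=0.000, a0=8.756; τ=−ln(0.7541)/8.756=0.032 → t=0.554; u2·a0=0.9676·8.756=8.472; a1+a2=3.051 < 8.472 ≤ a1+…+a3=8.756 → R3 fires; G=19 M=4 D=2 A=9 S=6
Draw 10: a1=5.436, a2=3.051, a3=3.912, a4=5.556, a0=17.955; τ=−ln(0.6100)/17.955=0.028 → t=0.581; u2·a0=0.4377·17.955=7.859; a1=5.436 < 7.859 ≤ a1+a2=8.487 → R2 fires; G=20 M=4 D=2 A=9 S=6
Draw 11: a1=5.436, a2=3.051, a3=3.912, a4=5.556, a0=17.955; τ=−ln(0.2223)/17.955=0.084 → t=0.665; u2·a0=0.4276·17.955=7.678; a1=5.436 < 7.678 ≤ a1+a2=8.487 → R2 fires; G=21 M=4 D=2 A=9 S=6
Draw 12: a1=5.436, a2=3.051, a3=3.912, a4=5.556, a0=17.955; τ=−ln(0.4888)/17.955=0.040 → t=0.705; u2·a0=0.1562·17.955=2.805 ≤ a1=5.436 → R1 fires; G=23 M=4 D=1 A=9 S=6
Draw 13: a1=2.718, a2=3.051, a3=3.912, a4=2.778, a0=12.459; τ=−ln(0.9718)/12.459=0.002 → t=0.707; u2·a0=0.8740·12.459=10.889; a1+…+a3=9.681 < 10.889 ≤ a1+…+a4=12.459 → R4 fires; G=23 M=4 D=1 A=10 S=5
Draw 14: a1=3.020, a2=3.390, a3=3.260, a4=2.315, a0=11.985; τ=−ln(0.2421)/11.985=0.118 → t=0.825 > T=0.75: stop.
Read off M at T=0.75: 4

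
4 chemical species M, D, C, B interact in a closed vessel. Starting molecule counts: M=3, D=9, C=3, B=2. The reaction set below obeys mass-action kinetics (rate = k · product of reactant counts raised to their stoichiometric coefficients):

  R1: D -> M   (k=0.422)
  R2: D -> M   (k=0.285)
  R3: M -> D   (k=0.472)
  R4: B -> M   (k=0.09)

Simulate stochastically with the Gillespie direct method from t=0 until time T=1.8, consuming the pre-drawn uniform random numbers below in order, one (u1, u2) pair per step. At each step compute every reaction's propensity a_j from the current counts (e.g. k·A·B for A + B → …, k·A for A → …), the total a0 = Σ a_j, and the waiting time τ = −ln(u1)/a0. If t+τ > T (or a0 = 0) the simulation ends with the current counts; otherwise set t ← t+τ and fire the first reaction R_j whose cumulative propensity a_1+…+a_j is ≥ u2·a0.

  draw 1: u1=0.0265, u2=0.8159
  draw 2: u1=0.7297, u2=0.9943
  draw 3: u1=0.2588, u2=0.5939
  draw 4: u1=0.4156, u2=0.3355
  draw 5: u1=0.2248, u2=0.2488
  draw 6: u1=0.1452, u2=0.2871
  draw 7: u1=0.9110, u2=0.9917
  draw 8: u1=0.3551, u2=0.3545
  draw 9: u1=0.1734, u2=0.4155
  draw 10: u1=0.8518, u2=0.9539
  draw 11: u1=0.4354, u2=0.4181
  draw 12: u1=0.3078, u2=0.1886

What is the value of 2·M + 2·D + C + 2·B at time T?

Check how each reaction changes W = 2·M + 2·D + C + 2·B (weight of products minus weight of reactants):
R1: D -> M: (2·1) − (2·1) = 2 − 2 = 0
R2: D -> M: (2·1) − (2·1) = 2 − 2 = 0
R3: M -> D: (2·1) − (2·1) = 2 − 2 = 0
R4: B -> M: (2·1) − (2·1) = 2 − 2 = 0
Every reaction leaves W unchanged, so W is conserved and no simulation is needed: W(T) = W(0) = 2·3 + 2·9 + 3 + 2·2 = 31

Value at T = 31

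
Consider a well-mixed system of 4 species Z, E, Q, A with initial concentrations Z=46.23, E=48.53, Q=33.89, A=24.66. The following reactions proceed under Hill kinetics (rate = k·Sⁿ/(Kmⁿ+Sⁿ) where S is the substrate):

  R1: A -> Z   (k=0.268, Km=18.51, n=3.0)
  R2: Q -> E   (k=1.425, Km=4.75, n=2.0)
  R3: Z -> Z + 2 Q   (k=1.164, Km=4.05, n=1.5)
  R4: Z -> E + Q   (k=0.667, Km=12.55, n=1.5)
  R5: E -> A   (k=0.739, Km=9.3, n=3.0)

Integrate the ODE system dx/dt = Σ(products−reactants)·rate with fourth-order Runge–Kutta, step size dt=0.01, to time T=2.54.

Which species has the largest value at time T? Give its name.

RK4 with dt=0.01: 254 steps to T=2.54. Trajectory (selected grid times):
t=0.00: Z=46.23 E=48.53 Q=33.89 A=24.66
t=0.28: Z=46.12 E=48.88 Q=34.30 A=24.81
t=0.56: Z=46.01 E=49.23 Q=34.70 A=24.96
t=0.85: Z=45.90 E=49.59 Q=35.13 A=25.12
t=1.13: Z=45.79 E=49.94 Q=35.53 A=25.27
t=1.41: Z=45.68 E=50.29 Q=35.94 A=25.43
t=1.69: Z=45.57 E=50.64 Q=36.35 A=25.58
t=1.98: Z=45.45 E=51.00 Q=36.77 A=25.73
t=2.26: Z=45.35 E=51.35 Q=37.17 A=25.88
t=2.54: Z=45.24 E=51.70 Q=37.58 A=26.04
At T=2.54: Z=45.24 E=51.70 Q=37.58 A=26.04; the largest is E.

Dominant species at T: E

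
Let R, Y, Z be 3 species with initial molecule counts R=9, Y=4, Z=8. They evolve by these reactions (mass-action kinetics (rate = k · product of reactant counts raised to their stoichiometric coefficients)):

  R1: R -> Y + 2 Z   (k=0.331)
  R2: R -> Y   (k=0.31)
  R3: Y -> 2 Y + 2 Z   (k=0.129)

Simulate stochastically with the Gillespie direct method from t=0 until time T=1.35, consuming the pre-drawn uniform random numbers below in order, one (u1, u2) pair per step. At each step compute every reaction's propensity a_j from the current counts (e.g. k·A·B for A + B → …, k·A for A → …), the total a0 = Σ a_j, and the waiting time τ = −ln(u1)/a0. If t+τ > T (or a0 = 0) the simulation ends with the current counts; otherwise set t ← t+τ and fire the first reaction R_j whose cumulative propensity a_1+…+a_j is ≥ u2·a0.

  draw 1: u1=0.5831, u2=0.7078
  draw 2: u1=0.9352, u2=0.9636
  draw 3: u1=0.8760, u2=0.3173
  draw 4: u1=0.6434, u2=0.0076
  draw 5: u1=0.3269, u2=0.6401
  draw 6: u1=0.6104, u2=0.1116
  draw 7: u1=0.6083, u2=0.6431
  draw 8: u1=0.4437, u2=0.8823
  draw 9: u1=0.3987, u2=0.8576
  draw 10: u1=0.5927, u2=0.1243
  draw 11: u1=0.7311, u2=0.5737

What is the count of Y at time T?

Y at T = 14

t=0.000: R=9 Y=4 Z=8
Draw 1: a1=2.979, a2=2.790, a3=0.516, a0=6.285; τ=−ln(0.5831)/6.285=0.086 → t=0.086; u2·a0=0.7078·6.285=4.449; a1=2.979 < 4.449 ≤ a1+a2=5.769 → R2 fires; R=8 Y=5 Z=8
Draw 2: a1=2.648, a2=2.480, a3=0.645, a0=5.773; τ=−ln(0.9352)/5.773=0.012 → t=0.097; u2·a0=0.9636·5.773=5.563; a1+a2=5.128 < 5.563 ≤ a1+…+a3=5.773 → R3 fires; R=8 Y=6 Z=10
Draw 3: a1=2.648, a2=2.480, a3=0.774, a0=5.902; τ=−ln(0.8760)/5.902=0.022 → t=0.120; u2·a0=0.3173·5.902=1.873 ≤ a1=2.648 → R1 fires; R=7 Y=7 Z=12
Draw 4: a1=2.317, a2=2.170, a3=0.903, a0=5.390; τ=−ln(0.6434)/5.390=0.082 → t=0.202; u2·a0=0.0076·5.390=0.041 ≤ a1=2.317 → R1 fires; R=6 Y=8 Z=14
Draw 5: a1=1.986, a2=1.860, a3=1.032, a0=4.878; τ=−ln(0.3269)/4.878=0.229 → t=0.431; u2·a0=0.6401·4.878=3.122; a1=1.986 < 3.122 ≤ a1+a2=3.846 → R2 fires; R=5 Y=9 Z=14
Draw 6: a1=1.655, a2=1.550, a3=1.161, a0=4.366; τ=−ln(0.6104)/4.366=0.113 → t=0.544; u2·a0=0.1116·4.366=0.487 ≤ a1=1.655 → R1 fires; R=4 Y=10 Z=16
Draw 7: a1=1.324, a2=1.240, a3=1.290, a0=3.854; τ=−ln(0.6083)/3.854=0.129 → t=0.673; u2·a0=0.6431·3.854=2.479; a1=1.324 < 2.479 ≤ a1+a2=2.564 → R2 fires; R=3 Y=11 Z=16
Draw 8: a1=0.993, a2=0.930, a3=1.419, a0=3.342; τ=−ln(0.4437)/3.342=0.243 → t=0.916; u2·a0=0.8823·3.342=2.949; a1+a2=1.923 < 2.949 ≤ a1+…+a3=3.342 → R3 fires; R=3 Y=12 Z=18
Draw 9: a1=0.993, a2=0.930, a3=1.548, a0=3.471; τ=−ln(0.3987)/3.471=0.265 → t=1.181; u2·a0=0.8576·3.471=2.977; a1+a2=1.923 < 2.977 ≤ a1+…+a3=3.471 → R3 fires; R=3 Y=13 Z=20
Draw 10: a1=0.993, a2=0.930, a3=1.677, a0=3.600; τ=−ln(0.5927)/3.600=0.145 → t=1.326; u2·a0=0.1243·3.600=0.447 ≤ a1=0.993 → R1 fires; R=2 Y=14 Z=22
Draw 11: a1=0.662, a2=0.620, a3=1.806, a0=3.088; τ=−ln(0.7311)/3.088=0.101 → t=1.428 > T=1.35: stop.
Read off Y at T=1.35: 14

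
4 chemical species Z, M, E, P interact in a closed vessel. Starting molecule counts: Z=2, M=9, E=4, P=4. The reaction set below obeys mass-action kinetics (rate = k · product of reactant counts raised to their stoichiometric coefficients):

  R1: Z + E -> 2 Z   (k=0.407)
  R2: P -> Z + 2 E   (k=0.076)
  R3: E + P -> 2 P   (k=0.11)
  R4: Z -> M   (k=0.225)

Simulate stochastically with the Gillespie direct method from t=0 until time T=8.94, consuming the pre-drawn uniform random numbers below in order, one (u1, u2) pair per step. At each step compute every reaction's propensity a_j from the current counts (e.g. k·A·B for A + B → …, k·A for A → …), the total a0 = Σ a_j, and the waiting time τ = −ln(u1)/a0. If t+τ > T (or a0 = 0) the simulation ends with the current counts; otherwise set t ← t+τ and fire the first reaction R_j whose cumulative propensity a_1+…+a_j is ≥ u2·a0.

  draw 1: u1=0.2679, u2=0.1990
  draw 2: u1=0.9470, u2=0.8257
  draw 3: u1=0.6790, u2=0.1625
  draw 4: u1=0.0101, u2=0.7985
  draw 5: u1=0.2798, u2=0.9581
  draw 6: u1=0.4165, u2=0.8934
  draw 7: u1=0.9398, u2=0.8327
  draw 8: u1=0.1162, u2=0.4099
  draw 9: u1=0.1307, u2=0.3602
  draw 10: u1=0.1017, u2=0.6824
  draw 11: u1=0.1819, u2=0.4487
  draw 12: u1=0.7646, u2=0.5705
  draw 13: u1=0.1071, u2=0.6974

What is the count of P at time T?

P at T = 6

t=0.000: Z=2 M=9 E=4 P=4
Draw 1: a1=3.256, a2=0.304, a3=1.760, a4=0.450, a0=5.770; τ=−ln(0.2679)/5.770=0.228 → t=0.228; u2·a0=0.1990·5.770=1.148 ≤ a1=3.256 → R1 fires; Z=3 M=9 E=3 P=4
Draw 2: a1=3.663, a2=0.304, a3=1.320, a4=0.675, a0=5.962; τ=−ln(0.9470)/5.962=0.009 → t=0.237; u2·a0=0.8257·5.962=4.923; a1+a2=3.967 < 4.923 ≤ a1+…+a3=5.287 → R3 fires; Z=3 M=9 E=2 P=5
Draw 3: a1=2.442, a2=0.380, a3=1.100, a4=0.675, a0=4.597; τ=−ln(0.6790)/4.597=0.084 → t=0.322; u2·a0=0.1625·4.597=0.747 ≤ a1=2.442 → R1 fires; Z=4 M=9 E=1 P=5
Draw 4: a1=1.628, a2=0.380, a3=0.550, a4=0.900, a0=3.458; τ=−ln(0.0101)/3.458=1.329 → t=1.650; u2·a0=0.7985·3.458=2.761; a1+…+a3=2.558 < 2.761 ≤ a1+…+a4=3.458 → R4 fires; Z=3 M=10 E=1 P=5
Draw 5: a1=1.221, a2=0.380, a3=0.550, a4=0.675, a0=2.826; τ=−ln(0.2798)/2.826=0.451 → t=2.101; u2·a0=0.9581·2.826=2.708; a1+…+a3=2.151 < 2.708 ≤ a1+…+a4=2.826 → R4 fires; Z=2 M=11 E=1 P=5
Draw 6: a1=0.814, a2=0.380, a3=0.550, a4=0.450, a0=2.194; τ=−ln(0.4165)/2.194=0.399 → t=2.500; u2·a0=0.8934·2.194=1.960; a1+…+a3=1.744 < 1.960 ≤ a1+…+a4=2.194 → R4 fires; Z=1 M=12 E=1 P=5
Draw 7: a1=0.407, a2=0.380, a3=0.550, a4=0.225, a0=1.562; τ=−ln(0.9398)/1.562=0.040 → t=2.540; u2·a0=0.8327·1.562=1.301; a1+a2=0.787 < 1.301 ≤ a1+…+a3=1.337 → R3 fires; Z=1 M=12 E=0 P=6
Draw 8: a1=0.000, a2=0.456, a3=0.000, a4=0.225, a0=0.681; τ=−ln(0.1162)/0.681=3.161 → t=5.701; u2·a0=0.4099·0.681=0.279; a1=0.000 < 0.279 ≤ a1+a2=0.456 → R2 fires; Z=2 M=12 E=2 P=5
Draw 9: a1=1.628, a2=0.380, a3=1.100, a4=0.450, a0=3.558; τ=−ln(0.1307)/3.558=0.572 → t=6.273; u2·a0=0.3602·3.558=1.282 ≤ a1=1.628 → R1 fires; Z=3 M=12 E=1 P=5
Draw 10: a1=1.221, a2=0.380, a3=0.550, a4=0.675, a0=2.826; τ=−ln(0.1017)/2.826=0.809 → t=7.082; u2·a0=0.6824·2.826=1.928; a1+a2=1.601 < 1.928 ≤ a1+…+a3=2.151 → R3 fires; Z=3 M=12 E=0 P=6
Draw 11: a1=0.000, a2=0.456, a3=0.000, a4=0.675, a0=1.131; τ=−ln(0.1819)/1.131=1.507 → t=8.588; u2·a0=0.4487·1.131=0.507; a1+…+a3=0.456 < 0.507 ≤ a1+…+a4=1.131 → R4 fires; Z=2 M=13 E=0 P=6
Draw 12: a1=0.000, a2=0.456, a3=0.000, a4=0.450, a0=0.906; τ=−ln(0.7646)/0.906=0.296 → t=8.885; u2·a0=0.5705·0.906=0.517; a1+…+a3=0.456 < 0.517 ≤ a1+…+a4=0.906 → R4 fires; Z=1 M=14 E=0 P=6
Draw 13: a1=0.000, a2=0.456, a3=0.000, a4=0.225, a0=0.681; τ=−ln(0.1071)/0.681=3.280 → t=12.165 > T=8.94: stop.
Read off P at T=8.94: 6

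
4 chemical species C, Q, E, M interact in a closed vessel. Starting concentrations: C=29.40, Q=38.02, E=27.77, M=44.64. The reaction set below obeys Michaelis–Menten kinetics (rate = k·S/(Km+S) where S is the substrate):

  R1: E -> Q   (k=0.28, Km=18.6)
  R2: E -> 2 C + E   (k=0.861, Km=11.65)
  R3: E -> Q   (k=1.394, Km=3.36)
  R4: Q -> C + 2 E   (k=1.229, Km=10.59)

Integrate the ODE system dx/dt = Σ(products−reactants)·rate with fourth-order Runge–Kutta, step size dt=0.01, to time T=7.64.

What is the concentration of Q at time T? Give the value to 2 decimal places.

RK4 with dt=0.01: 764 steps to T=7.64. Trajectory (selected grid times):
t=0.00: C=29.40 Q=38.02 E=27.77 M=44.64
t=0.85: C=31.25 Q=38.40 E=28.21 M=44.64
t=1.70: C=33.11 Q=38.79 E=28.64 M=44.64
t=2.55: C=34.97 Q=39.17 E=29.08 M=44.64
t=3.40: C=36.84 Q=39.56 E=29.52 M=44.64
t=4.24: C=38.70 Q=39.94 E=29.95 M=44.64
t=5.09: C=40.58 Q=40.33 E=30.39 M=44.64
t=5.94: C=42.47 Q=40.71 E=30.83 M=44.64
t=6.79: C=44.36 Q=41.10 E=31.27 M=44.64
t=7.64: C=46.26 Q=41.49 E=31.71 M=44.64
Read off Q at T=7.64: 41.49

Q at T = 41.49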